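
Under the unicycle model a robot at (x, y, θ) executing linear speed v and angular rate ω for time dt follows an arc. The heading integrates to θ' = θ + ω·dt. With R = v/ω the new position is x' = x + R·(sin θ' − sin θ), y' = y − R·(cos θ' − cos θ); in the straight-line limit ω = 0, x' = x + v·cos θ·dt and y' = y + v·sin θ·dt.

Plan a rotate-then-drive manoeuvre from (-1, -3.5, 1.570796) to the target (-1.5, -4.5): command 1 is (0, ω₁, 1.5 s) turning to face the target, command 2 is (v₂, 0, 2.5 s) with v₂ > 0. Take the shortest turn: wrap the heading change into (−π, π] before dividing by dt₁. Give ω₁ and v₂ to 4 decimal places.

ω₁ = 1.7853, v₂ = 0.4472

heading to target = atan2(-4.5−-3.5, -1.5−-1) = -2.0344
Δθ = wrap(-2.0344 − 1.5708) = 2.6779; ω₁ = Δθ/dt₁ = 1.7853
distance = √((-1.5−-1)² + (-4.5−-3.5)²) = 1.1180; v₂ = distance/dt₂ = 0.4472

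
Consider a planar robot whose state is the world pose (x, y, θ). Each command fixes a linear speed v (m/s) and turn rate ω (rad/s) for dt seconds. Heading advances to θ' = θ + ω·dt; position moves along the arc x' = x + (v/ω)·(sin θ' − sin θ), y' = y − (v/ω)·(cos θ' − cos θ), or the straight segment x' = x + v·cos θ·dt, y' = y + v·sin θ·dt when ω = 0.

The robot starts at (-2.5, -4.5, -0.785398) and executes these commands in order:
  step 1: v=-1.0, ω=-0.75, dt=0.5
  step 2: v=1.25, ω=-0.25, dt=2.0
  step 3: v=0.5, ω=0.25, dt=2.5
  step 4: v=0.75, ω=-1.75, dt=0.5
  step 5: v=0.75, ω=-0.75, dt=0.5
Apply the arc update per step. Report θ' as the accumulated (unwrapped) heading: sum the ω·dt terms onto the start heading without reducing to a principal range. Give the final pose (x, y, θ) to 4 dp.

step 1: θ'=-1.1604 (R=1.3333) → pose (-2.7798, -4.0892, -1.1604)
step 2: θ'=-1.6604 (R=-5.0000) → pose (-2.3847, -6.5314, -1.6604)
step 3: θ'=-1.0354 (R=2.0000) → pose (-2.1128, -7.7308, -1.0354)
step 4: θ'=-1.9104 (R=-0.4286) → pose (-2.0773, -8.0922, -1.9104)
step 5: θ'=-2.2854 (R=-1.0000) → pose (-2.2649, -8.4144, -2.2854)

(-2.2649, -8.4144, -2.2854)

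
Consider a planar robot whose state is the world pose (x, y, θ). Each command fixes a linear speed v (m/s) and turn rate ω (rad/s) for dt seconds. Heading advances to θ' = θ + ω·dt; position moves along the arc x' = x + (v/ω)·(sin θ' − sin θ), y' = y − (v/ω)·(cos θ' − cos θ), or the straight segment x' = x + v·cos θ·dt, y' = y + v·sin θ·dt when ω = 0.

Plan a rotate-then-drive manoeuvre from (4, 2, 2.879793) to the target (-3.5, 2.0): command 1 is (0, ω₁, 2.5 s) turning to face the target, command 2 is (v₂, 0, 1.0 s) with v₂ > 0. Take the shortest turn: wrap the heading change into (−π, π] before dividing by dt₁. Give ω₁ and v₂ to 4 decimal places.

ω₁ = 0.1047, v₂ = 7.5000

heading to target = atan2(2−2, -3.5−4) = 3.1416
Δθ = wrap(3.1416 − 2.8798) = 0.2618; ω₁ = Δθ/dt₁ = 0.1047
distance = √((-3.5−4)² + (2−2)²) = 7.5000; v₂ = distance/dt₂ = 7.5000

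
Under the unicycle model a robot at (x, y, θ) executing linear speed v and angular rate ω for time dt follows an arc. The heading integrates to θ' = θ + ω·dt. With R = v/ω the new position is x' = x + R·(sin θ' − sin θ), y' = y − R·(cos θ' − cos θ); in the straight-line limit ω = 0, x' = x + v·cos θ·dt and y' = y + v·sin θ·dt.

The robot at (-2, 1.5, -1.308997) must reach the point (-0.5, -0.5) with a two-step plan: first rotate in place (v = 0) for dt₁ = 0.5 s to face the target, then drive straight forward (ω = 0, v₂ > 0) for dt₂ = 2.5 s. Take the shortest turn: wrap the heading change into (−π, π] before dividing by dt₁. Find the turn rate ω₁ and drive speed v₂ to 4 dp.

heading to target = atan2(-0.5−1.5, -0.5−-2) = -0.9273
Δθ = wrap(-0.9273 − -1.3090) = 0.3817; ω₁ = Δθ/dt₁ = 0.7634
distance = √((-0.5−-2)² + (-0.5−1.5)²) = 2.5000; v₂ = distance/dt₂ = 1.0000

ω₁ = 0.7634, v₂ = 1.0000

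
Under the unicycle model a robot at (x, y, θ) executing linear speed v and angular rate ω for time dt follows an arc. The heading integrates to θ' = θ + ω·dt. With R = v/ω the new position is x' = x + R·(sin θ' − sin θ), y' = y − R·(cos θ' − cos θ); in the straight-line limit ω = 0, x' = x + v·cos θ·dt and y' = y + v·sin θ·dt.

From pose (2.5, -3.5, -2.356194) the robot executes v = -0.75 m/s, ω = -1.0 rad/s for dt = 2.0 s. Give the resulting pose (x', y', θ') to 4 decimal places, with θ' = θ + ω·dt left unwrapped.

(3.7333, -3.7688, -4.3562)

θ' = -2.3562 + -1.0·2.0 = -4.3562
R = v/ω = -0.75/-1.0 = 0.7500
x' = 2.5 + 0.7500·(sin -4.3562 − sin -2.3562) = 3.7333
y' = -3.5 − 0.7500·(cos -4.3562 − cos -2.3562) = -3.7688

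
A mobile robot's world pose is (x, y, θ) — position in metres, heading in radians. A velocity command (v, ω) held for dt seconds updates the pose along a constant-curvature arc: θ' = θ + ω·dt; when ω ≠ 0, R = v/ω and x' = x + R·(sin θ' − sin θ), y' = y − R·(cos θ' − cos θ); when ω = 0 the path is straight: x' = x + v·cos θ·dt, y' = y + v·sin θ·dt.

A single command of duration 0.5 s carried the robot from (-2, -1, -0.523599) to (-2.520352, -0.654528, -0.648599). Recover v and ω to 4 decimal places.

Δθ = -0.648599 − -0.523599 = -0.125000
ω = Δθ/dt = -0.125000/0.5 = -0.2500
R = Δx/(sin θ' − sin θ) = 5.0000
v = R·ω = 5.0000·-0.2500 = -1.2500

v = -1.2500, ω = -0.2500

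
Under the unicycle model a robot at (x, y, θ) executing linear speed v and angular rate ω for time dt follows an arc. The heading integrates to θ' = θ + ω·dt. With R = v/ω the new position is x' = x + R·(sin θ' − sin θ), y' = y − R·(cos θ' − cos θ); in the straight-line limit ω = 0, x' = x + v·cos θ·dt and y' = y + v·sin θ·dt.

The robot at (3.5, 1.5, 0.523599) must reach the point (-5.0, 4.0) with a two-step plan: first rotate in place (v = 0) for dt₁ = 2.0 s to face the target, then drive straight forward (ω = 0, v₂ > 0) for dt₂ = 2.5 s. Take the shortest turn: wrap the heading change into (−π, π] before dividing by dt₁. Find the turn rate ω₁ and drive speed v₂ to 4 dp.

heading to target = atan2(4−1.5, -5−3.5) = 2.8555
Δθ = wrap(2.8555 − 0.5236) = 2.3319; ω₁ = Δθ/dt₁ = 1.1660
distance = √((-5−3.5)² + (4−1.5)²) = 8.8600; v₂ = distance/dt₂ = 3.5440

ω₁ = 1.1660, v₂ = 3.5440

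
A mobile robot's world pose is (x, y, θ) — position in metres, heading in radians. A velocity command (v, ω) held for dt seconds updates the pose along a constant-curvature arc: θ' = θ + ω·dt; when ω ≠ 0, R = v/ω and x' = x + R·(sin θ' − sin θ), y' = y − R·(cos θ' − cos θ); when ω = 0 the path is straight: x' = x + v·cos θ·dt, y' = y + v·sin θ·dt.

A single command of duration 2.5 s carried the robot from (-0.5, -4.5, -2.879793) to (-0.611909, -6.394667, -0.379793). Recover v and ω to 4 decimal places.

v = 1.0000, ω = 1.0000

Δθ = -0.379793 − -2.879793 = 2.500000
ω = Δθ/dt = 2.500000/2.5 = 1.0000
R = −Δy/(cos θ' − cos θ) = 1.0000
v = R·ω = 1.0000·1.0000 = 1.0000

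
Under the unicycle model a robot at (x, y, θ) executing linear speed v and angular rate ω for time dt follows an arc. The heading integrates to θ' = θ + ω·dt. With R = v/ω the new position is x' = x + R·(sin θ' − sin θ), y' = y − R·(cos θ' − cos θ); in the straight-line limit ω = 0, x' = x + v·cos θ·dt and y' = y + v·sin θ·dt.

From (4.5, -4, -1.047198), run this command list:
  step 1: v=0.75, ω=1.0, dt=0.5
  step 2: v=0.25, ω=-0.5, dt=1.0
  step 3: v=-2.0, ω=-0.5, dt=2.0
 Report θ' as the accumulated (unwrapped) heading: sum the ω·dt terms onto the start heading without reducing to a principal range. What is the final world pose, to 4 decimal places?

(4.8417, -0.6081, -2.0472)

step 1: θ'=-0.5472 (R=0.7500) → pose (4.7593, -4.2655, -0.5472)
step 2: θ'=-1.0472 (R=-0.5000) → pose (4.9322, -4.4425, -1.0472)
step 3: θ'=-2.0472 (R=4.0000) → pose (4.8417, -0.6081, -2.0472)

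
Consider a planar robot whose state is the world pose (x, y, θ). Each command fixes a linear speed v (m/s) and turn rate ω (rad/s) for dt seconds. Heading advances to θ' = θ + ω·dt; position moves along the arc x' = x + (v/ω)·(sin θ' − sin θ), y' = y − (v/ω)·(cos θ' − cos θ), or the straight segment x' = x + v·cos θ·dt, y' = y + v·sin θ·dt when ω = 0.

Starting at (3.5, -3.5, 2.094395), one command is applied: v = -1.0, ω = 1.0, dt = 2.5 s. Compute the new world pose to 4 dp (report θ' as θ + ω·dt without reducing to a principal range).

θ' = 2.0944 + 1.0·2.5 = 4.5944
R = v/ω = -1.0/1.0 = -1.0000
x' = 3.5 + -1.0000·(sin 4.5944 − sin 2.0944) = 5.3591
y' = -3.5 − -1.0000·(cos 4.5944 − cos 2.0944) = -3.1177

(5.3591, -3.1177, 4.5944)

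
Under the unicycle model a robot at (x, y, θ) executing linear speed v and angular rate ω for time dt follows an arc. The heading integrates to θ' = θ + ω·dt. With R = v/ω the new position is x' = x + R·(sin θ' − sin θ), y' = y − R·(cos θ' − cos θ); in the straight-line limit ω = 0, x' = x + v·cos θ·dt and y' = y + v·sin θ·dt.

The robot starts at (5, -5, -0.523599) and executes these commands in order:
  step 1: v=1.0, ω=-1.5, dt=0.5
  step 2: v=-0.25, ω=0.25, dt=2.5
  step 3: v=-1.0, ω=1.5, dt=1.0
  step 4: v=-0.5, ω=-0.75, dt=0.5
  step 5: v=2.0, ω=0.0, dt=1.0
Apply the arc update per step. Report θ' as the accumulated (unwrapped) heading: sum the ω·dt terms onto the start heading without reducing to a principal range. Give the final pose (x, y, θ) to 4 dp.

step 1: θ'=-1.2736 (R=-0.6667) → pose (5.3041, -5.3821, -1.2736)
step 2: θ'=-0.6486 (R=-1.0000) → pose (4.9520, -4.8780, -0.6486)
step 3: θ'=0.8514 (R=-0.6667) → pose (4.0478, -4.9700, 0.8514)
step 4: θ'=0.4764 (R=0.6667) → pose (3.8521, -5.1232, 0.4764)
step 5: θ'=0.4764 (straight) → pose (5.6294, -4.2060, 0.4764)

(5.6294, -4.2060, 0.4764)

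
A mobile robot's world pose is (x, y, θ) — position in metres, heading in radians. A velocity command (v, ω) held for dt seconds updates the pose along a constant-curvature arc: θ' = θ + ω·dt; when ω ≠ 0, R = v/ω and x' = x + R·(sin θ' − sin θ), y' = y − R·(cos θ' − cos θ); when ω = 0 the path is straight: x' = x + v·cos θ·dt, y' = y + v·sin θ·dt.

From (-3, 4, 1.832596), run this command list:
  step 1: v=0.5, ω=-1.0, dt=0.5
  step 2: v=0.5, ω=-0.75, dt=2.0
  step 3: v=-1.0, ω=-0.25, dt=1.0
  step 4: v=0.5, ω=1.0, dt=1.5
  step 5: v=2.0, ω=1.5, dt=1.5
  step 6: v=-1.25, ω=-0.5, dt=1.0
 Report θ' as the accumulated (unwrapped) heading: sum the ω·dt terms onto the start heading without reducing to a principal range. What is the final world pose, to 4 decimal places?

(-2.7506, 7.1190, 2.8326)

step 1: θ'=1.3326 (R=-0.5000) → pose (-3.0029, 4.2474, 1.3326)
step 2: θ'=-0.1674 (R=-0.6667) → pose (-2.2440, 4.7474, -0.1674)
step 3: θ'=-0.4174 (R=4.0000) → pose (-3.1991, 5.0349, -0.4174)
step 4: θ'=1.0826 (R=0.5000) → pose (-2.5548, 5.2575, 1.0826)
step 5: θ'=3.3326 (R=1.3333) → pose (-3.9855, 7.1920, 3.3326)
step 6: θ'=2.8326 (R=2.5000) → pose (-2.7506, 7.1190, 2.8326)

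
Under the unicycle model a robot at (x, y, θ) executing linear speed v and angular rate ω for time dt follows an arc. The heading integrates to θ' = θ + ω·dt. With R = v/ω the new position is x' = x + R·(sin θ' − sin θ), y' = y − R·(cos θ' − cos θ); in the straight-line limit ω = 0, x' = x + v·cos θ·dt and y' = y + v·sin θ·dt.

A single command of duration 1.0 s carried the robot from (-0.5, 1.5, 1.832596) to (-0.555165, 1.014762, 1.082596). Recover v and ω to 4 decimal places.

Δθ = 1.082596 − 1.832596 = -0.750000
ω = Δθ/dt = -0.750000/1.0 = -0.7500
R = −Δy/(cos θ' − cos θ) = 0.6667
v = R·ω = 0.6667·-0.7500 = -0.5000

v = -0.5000, ω = -0.7500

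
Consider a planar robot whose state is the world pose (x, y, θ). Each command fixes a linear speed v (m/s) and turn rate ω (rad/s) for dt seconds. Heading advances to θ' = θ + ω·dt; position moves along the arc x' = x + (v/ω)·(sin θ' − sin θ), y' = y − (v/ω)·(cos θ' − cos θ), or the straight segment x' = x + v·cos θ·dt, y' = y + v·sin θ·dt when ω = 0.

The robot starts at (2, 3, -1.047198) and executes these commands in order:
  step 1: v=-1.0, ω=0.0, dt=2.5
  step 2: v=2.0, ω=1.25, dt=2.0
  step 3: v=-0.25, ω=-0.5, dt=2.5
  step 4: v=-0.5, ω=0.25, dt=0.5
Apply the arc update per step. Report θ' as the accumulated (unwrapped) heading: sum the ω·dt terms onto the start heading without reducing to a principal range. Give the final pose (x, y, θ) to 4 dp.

(3.0876, 5.2803, 0.3278)

step 1: θ'=-1.0472 (straight) → pose (0.7500, 5.1651, -1.0472)
step 2: θ'=1.4528 (R=1.6000) → pose (3.7245, 5.7767, 1.4528)
step 3: θ'=0.2028 (R=0.5000) → pose (3.3287, 5.3458, 0.2028)
step 4: θ'=0.3278 (R=-2.0000) → pose (3.0876, 5.2803, 0.3278)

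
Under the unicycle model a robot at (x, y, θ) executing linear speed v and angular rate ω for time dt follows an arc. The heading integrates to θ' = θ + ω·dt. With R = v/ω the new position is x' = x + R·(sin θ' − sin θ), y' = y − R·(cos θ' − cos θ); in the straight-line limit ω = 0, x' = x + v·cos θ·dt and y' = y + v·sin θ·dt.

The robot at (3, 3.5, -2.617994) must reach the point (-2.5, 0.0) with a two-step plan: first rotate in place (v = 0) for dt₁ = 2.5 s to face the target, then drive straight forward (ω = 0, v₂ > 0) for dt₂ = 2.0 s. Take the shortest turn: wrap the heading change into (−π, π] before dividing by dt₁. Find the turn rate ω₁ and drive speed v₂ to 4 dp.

heading to target = atan2(0−3.5, -2.5−3) = -2.5749
Δθ = wrap(-2.5749 − -2.6180) = 0.0431; ω₁ = Δθ/dt₁ = 0.0173
distance = √((-2.5−3)² + (0−3.5)²) = 6.5192; v₂ = distance/dt₂ = 3.2596

ω₁ = 0.0173, v₂ = 3.2596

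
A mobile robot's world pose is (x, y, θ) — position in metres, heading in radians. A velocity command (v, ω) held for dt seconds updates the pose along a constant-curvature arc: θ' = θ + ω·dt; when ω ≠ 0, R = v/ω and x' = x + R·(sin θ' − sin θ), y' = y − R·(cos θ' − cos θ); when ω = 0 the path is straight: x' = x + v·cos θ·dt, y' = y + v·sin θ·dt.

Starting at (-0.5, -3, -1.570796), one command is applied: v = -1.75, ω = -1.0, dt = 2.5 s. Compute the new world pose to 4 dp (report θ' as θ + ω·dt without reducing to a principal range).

(2.6520, -1.9527, -4.0708)

θ' = -1.5708 + -1.0·2.5 = -4.0708
R = v/ω = -1.75/-1.0 = 1.7500
x' = -0.5 + 1.7500·(sin -4.0708 − sin -1.5708) = 2.6520
y' = -3 − 1.7500·(cos -4.0708 − cos -1.5708) = -1.9527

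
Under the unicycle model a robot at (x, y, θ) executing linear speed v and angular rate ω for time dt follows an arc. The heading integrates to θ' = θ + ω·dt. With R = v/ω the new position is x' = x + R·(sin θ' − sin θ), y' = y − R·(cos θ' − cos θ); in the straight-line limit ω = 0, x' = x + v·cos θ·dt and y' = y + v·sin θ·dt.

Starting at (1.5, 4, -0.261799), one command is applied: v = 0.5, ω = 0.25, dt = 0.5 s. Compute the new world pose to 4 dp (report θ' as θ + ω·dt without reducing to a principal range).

θ' = -0.2618 + 0.25·0.5 = -0.1368
R = v/ω = 0.5/0.25 = 2.0000
x' = 1.5 + 2.0000·(sin -0.1368 − sin -0.2618) = 1.7449
y' = 4 − 2.0000·(cos -0.1368 − cos -0.2618) = 3.9505

(1.7449, 3.9505, -0.1368)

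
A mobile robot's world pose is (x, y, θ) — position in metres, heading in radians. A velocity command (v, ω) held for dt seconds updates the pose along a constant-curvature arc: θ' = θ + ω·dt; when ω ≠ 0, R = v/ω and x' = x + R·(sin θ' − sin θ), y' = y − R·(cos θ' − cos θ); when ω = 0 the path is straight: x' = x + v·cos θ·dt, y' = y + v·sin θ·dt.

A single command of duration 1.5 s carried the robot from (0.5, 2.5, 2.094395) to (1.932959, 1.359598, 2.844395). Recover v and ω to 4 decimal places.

Δθ = 2.844395 − 2.094395 = 0.750000
ω = Δθ/dt = 0.750000/1.5 = 0.5000
R = Δx/(sin θ' − sin θ) = -2.5000
v = R·ω = -2.5000·0.5000 = -1.2500

v = -1.2500, ω = 0.5000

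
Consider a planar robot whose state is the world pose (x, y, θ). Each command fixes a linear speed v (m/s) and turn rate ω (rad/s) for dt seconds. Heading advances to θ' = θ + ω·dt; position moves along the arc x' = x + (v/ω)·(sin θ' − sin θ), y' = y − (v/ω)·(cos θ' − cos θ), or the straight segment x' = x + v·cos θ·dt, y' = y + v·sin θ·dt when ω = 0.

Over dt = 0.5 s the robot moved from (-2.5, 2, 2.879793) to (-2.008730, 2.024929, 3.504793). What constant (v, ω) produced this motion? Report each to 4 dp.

Δθ = 3.504793 − 2.879793 = 0.625000
ω = Δθ/dt = 0.625000/0.5 = 1.2500
R = Δx/(sin θ' − sin θ) = -0.8000
v = R·ω = -0.8000·1.2500 = -1.0000

v = -1.0000, ω = 1.2500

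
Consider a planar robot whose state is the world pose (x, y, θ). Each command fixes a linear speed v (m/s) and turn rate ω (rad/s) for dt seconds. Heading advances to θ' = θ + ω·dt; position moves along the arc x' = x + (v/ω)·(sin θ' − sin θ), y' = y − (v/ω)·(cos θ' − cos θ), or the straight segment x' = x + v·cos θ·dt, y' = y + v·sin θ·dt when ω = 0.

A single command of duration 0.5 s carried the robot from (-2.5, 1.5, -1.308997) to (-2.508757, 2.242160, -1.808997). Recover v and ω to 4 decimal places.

v = -1.5000, ω = -1.0000

Δθ = -1.808997 − -1.308997 = -0.500000
ω = Δθ/dt = -0.500000/0.5 = -1.0000
R = −Δy/(cos θ' − cos θ) = 1.5000
v = R·ω = 1.5000·-1.0000 = -1.5000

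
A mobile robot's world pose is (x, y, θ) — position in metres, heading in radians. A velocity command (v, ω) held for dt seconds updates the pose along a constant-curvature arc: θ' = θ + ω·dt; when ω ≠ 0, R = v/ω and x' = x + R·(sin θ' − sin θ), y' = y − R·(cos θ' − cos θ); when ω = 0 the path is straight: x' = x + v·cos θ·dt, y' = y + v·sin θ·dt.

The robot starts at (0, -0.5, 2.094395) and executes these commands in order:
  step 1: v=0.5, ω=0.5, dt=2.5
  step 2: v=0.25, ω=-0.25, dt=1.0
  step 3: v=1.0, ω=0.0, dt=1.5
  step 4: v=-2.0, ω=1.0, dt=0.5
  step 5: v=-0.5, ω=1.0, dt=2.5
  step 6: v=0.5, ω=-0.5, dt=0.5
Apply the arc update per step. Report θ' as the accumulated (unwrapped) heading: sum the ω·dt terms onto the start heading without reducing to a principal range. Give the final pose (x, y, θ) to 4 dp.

step 1: θ'=3.3444 (R=1.0000) → pose (-1.0674, -0.0205, 3.3444)
step 2: θ'=3.0944 (R=-1.0000) → pose (-1.3160, -0.0399, 3.0944)
step 3: θ'=3.0944 (straight) → pose (-2.8144, 0.0309, 3.0944)
step 4: θ'=3.5944 (R=-2.0000) → pose (-1.8450, 0.2302, 3.5944)
step 5: θ'=6.0944 (R=-0.5000) → pose (-1.9699, 1.1709, 6.0944)
step 6: θ'=5.8444 (R=-1.0000) → pose (-1.7328, 1.0940, 5.8444)

(-1.7328, 1.0940, 5.8444)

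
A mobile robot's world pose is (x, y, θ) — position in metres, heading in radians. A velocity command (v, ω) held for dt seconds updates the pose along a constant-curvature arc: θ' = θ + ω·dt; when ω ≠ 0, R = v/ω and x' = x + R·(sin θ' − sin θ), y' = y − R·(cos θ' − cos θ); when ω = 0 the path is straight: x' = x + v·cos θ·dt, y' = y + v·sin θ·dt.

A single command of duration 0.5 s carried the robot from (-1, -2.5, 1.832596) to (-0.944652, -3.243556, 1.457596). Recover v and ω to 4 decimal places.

Δθ = 1.457596 − 1.832596 = -0.375000
ω = Δθ/dt = -0.375000/0.5 = -0.7500
R = −Δy/(cos θ' − cos θ) = 2.0000
v = R·ω = 2.0000·-0.7500 = -1.5000

v = -1.5000, ω = -0.7500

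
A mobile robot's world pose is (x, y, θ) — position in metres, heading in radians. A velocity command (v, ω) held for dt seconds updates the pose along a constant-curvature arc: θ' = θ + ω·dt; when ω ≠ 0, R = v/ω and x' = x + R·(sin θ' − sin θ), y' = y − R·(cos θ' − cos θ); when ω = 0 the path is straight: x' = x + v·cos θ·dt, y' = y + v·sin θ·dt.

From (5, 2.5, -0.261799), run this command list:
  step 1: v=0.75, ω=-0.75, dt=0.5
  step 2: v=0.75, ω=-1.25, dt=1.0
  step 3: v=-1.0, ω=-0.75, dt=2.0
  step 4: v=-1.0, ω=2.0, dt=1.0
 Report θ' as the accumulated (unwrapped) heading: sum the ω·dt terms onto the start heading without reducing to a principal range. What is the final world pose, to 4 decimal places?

(7.7532, 3.1248, -1.3868)

step 1: θ'=-0.6368 (R=-1.0000) → pose (5.3358, 2.3381, -0.6368)
step 2: θ'=-1.8868 (R=-0.6000) → pose (5.5493, 1.6692, -1.8868)
step 3: θ'=-3.3868 (R=1.3333) → pose (7.1403, 2.5483, -3.3868)
step 4: θ'=-1.3868 (R=-0.5000) → pose (7.7532, 3.1248, -1.3868)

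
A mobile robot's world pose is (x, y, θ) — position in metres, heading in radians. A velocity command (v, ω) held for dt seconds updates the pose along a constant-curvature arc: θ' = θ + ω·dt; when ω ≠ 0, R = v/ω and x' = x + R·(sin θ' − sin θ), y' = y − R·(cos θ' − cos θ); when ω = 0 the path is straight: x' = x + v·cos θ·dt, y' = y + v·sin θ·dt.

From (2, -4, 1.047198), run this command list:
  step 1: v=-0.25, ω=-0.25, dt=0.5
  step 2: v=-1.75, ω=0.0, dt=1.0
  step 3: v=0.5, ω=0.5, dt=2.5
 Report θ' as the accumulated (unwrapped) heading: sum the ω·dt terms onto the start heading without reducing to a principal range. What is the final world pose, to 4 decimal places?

step 1: θ'=0.9222 (R=1.0000) → pose (1.9309, -4.1041, 0.9222)
step 2: θ'=0.9222 (straight) → pose (0.8738, -5.4987, 0.9222)
step 3: θ'=2.1722 (R=1.0000) → pose (0.9014, -4.3288, 2.1722)

(0.9014, -4.3288, 2.1722)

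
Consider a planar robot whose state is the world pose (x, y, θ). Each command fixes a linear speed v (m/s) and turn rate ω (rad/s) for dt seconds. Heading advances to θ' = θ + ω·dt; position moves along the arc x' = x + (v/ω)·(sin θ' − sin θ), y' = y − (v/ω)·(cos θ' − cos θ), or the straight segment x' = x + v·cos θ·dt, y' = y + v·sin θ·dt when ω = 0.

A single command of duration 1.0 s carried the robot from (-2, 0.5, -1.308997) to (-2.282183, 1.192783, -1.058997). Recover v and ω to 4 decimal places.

Δθ = -1.058997 − -1.308997 = 0.250000
ω = Δθ/dt = 0.250000/1.0 = 0.2500
R = −Δy/(cos θ' − cos θ) = -3.0000
v = R·ω = -3.0000·0.2500 = -0.7500

v = -0.7500, ω = 0.2500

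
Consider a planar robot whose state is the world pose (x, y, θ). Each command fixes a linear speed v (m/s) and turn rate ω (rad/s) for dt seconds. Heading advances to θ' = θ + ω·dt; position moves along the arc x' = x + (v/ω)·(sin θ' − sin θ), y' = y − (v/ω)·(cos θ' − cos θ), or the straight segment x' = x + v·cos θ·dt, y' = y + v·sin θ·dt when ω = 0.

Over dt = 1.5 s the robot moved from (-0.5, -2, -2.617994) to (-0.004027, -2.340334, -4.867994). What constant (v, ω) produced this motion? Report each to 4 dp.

v = -0.5000, ω = -1.5000

Δθ = -4.867994 − -2.617994 = -2.250000
ω = Δθ/dt = -2.250000/1.5 = -1.5000
R = Δx/(sin θ' − sin θ) = 0.3333
v = R·ω = 0.3333·-1.5000 = -0.5000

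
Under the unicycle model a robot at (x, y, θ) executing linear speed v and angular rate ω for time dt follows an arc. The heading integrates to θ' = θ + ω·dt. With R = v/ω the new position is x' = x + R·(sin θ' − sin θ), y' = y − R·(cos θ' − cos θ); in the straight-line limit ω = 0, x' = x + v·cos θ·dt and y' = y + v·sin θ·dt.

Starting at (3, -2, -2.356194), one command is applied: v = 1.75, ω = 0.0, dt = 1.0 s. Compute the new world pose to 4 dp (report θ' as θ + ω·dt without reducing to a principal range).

θ' = -2.3562 + 0.0·1.0 = -2.3562
ω = 0 → straight: x' = 3 + 1.75·cos(-2.3562)·1.0 = 1.7626
y' = -2 + 1.75·sin(-2.3562)·1.0 = -3.2374

(1.7626, -3.2374, -2.3562)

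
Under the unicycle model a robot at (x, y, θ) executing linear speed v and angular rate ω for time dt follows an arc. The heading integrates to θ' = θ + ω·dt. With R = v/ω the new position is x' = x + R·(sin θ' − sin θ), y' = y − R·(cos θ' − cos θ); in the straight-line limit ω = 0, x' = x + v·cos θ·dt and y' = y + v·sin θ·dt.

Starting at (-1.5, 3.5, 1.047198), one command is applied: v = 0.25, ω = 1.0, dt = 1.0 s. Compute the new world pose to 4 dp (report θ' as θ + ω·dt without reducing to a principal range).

(-1.4943, 3.7396, 2.0472)

θ' = 1.0472 + 1.0·1.0 = 2.0472
R = v/ω = 0.25/1.0 = 0.2500
x' = -1.5 + 0.2500·(sin 2.0472 − sin 1.0472) = -1.4943
y' = 3.5 − 0.2500·(cos 2.0472 − cos 1.0472) = 3.7396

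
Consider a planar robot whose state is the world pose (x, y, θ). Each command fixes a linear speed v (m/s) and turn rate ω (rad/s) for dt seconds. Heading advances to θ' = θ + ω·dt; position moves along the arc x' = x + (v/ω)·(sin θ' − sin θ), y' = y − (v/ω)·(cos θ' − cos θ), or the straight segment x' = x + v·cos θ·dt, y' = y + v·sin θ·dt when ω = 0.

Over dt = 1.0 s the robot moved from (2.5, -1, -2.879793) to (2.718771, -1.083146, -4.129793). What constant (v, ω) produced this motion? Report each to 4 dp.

Δθ = -4.129793 − -2.879793 = -1.250000
ω = Δθ/dt = -1.250000/1.0 = -1.2500
R = Δx/(sin θ' − sin θ) = 0.2000
v = R·ω = 0.2000·-1.2500 = -0.2500

v = -0.2500, ω = -1.2500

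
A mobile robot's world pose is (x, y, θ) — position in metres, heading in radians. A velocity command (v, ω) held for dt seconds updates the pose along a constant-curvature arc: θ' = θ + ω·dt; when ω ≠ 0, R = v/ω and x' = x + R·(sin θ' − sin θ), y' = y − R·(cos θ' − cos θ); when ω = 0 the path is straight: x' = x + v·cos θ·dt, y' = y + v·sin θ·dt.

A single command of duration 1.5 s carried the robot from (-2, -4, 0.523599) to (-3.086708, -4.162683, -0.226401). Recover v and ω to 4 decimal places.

Δθ = -0.226401 − 0.523599 = -0.750000
ω = Δθ/dt = -0.750000/1.5 = -0.5000
R = Δx/(sin θ' − sin θ) = 1.5000
v = R·ω = 1.5000·-0.5000 = -0.7500

v = -0.7500, ω = -0.5000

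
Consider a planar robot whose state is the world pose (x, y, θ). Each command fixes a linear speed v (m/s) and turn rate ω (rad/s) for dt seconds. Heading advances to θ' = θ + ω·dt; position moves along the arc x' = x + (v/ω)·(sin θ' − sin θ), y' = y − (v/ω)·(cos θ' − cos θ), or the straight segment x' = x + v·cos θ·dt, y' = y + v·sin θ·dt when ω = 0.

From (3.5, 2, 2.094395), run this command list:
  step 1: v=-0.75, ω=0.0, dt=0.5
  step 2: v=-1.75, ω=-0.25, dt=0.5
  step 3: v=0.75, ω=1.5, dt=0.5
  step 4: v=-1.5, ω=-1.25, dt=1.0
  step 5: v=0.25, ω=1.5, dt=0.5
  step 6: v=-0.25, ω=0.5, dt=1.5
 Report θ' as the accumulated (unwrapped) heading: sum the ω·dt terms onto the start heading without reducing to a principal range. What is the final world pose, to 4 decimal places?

(4.8026, -0.1350, 2.9694)

step 1: θ'=2.0944 (straight) → pose (3.6875, 1.6752, 2.0944)
step 2: θ'=1.9694 (R=7.0000) → pose (4.0766, 0.8921, 1.9694)
step 3: θ'=2.7194 (R=0.5000) → pose (3.8206, 1.1542, 2.7194)
step 4: θ'=1.4694 (R=1.2000) → pose (4.5228, -0.0619, 1.4694)
step 5: θ'=2.2194 (R=0.1667) → pose (4.4898, 0.0556, 2.2194)
step 6: θ'=2.9694 (R=-0.5000) → pose (4.8026, -0.1350, 2.9694)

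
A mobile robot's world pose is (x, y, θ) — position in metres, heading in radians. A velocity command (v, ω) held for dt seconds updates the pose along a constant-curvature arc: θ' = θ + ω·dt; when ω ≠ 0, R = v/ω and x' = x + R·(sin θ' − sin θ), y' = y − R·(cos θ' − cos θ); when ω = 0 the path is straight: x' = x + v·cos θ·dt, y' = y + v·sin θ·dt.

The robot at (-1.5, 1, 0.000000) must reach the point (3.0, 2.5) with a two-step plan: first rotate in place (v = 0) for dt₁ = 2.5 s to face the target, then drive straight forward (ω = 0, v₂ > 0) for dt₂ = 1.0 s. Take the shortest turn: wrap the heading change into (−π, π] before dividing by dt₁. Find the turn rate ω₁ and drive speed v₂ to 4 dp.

ω₁ = 0.1287, v₂ = 4.7434

heading to target = atan2(2.5−1, 3−-1.5) = 0.3218
Δθ = wrap(0.3218 − 0.0000) = 0.3218; ω₁ = Δθ/dt₁ = 0.1287
distance = √((3−-1.5)² + (2.5−1)²) = 4.7434; v₂ = distance/dt₂ = 4.7434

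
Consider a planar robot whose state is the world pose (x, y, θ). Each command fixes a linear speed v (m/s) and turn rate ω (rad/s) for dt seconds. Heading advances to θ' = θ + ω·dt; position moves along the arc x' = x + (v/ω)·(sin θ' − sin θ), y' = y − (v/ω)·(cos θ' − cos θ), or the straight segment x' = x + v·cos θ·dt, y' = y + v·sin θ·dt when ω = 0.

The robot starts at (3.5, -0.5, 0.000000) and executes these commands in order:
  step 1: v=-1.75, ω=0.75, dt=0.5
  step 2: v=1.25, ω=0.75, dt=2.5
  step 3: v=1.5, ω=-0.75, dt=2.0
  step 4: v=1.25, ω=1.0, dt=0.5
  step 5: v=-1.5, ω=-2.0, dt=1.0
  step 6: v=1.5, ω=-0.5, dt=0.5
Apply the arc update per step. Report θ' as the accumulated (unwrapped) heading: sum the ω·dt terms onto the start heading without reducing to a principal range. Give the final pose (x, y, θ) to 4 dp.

step 1: θ'=0.3750 (R=-2.3333) → pose (2.6454, -0.6621, 0.3750)
step 2: θ'=2.2500 (R=1.6667) → pose (3.3317, 1.9357, 2.2500)
step 3: θ'=0.7500 (R=-2.0000) → pose (3.5246, 4.6554, 0.7500)
step 4: θ'=1.2500 (R=1.2500) → pose (3.8587, 5.1758, 1.2500)
step 5: θ'=-0.7500 (R=0.7500) → pose (2.6358, 4.8636, -0.7500)
step 6: θ'=-1.0000 (R=-3.0000) → pose (3.1153, 4.2894, -1.0000)

(3.1153, 4.2894, -1.0000)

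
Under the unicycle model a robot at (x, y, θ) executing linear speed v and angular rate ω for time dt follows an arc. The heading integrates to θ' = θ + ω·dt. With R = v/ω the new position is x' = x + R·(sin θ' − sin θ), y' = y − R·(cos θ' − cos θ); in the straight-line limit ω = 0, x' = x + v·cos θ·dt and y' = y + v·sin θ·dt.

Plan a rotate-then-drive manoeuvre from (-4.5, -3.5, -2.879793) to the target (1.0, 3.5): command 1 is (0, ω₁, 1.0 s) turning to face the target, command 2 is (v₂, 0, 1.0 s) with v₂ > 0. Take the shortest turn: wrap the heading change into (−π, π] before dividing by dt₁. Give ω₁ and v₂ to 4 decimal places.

heading to target = atan2(3.5−-3.5, 1−-4.5) = 0.9048
Δθ = wrap(0.9048 − -2.8798) = -2.4986; ω₁ = Δθ/dt₁ = -2.4986
distance = √((1−-4.5)² + (3.5−-3.5)²) = 8.9022; v₂ = distance/dt₂ = 8.9022

ω₁ = -2.4986, v₂ = 8.9022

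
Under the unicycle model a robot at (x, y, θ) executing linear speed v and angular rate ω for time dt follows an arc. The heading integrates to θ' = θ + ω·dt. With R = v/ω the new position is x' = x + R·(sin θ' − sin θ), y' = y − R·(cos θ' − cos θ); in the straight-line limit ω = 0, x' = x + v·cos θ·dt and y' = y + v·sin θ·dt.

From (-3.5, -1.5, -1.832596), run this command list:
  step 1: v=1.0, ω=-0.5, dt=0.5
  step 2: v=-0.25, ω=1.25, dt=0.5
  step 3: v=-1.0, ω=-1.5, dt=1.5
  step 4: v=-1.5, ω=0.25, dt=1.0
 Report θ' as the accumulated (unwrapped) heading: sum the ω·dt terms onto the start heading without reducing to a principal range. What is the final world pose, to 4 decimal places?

(-1.2909, -1.8419, -3.4576)

step 1: θ'=-2.0826 (R=-2.0000) → pose (-3.6881, -1.9619, -2.0826)
step 2: θ'=-1.4576 (R=-0.2000) → pose (-3.6638, -1.8413, -1.4576)
step 3: θ'=-3.7076 (R=0.6667) → pose (-2.6439, -1.2033, -3.7076)
step 4: θ'=-3.4576 (R=-6.0000) → pose (-1.2909, -1.8419, -3.4576)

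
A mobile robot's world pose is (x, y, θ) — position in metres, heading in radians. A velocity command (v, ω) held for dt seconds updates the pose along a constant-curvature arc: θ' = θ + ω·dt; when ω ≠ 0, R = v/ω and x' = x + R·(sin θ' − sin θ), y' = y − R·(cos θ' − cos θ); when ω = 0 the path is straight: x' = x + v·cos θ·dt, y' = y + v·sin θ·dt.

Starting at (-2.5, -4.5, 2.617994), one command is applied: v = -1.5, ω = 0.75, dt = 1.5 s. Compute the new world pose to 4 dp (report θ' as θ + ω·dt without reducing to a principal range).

(-0.3684, -4.4170, 3.7430)

θ' = 2.6180 + 0.75·1.5 = 3.7430
R = v/ω = -1.5/0.75 = -2.0000
x' = -2.5 + -2.0000·(sin 3.7430 − sin 2.6180) = -0.3684
y' = -4.5 − -2.0000·(cos 3.7430 − cos 2.6180) = -4.4170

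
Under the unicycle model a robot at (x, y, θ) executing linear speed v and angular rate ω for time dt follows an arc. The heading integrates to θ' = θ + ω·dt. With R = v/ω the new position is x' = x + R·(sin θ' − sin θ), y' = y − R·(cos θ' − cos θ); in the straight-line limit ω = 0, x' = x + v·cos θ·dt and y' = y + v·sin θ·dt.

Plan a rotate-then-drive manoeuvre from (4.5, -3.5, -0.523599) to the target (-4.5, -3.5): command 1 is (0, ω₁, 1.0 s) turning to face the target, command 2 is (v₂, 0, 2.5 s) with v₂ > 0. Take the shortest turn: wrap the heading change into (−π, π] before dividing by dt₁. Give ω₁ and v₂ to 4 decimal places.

heading to target = atan2(-3.5−-3.5, -4.5−4.5) = 3.1416
Δθ = wrap(3.1416 − -0.5236) = -2.6180; ω₁ = Δθ/dt₁ = -2.6180
distance = √((-4.5−4.5)² + (-3.5−-3.5)²) = 9.0000; v₂ = distance/dt₂ = 3.6000

ω₁ = -2.6180, v₂ = 3.6000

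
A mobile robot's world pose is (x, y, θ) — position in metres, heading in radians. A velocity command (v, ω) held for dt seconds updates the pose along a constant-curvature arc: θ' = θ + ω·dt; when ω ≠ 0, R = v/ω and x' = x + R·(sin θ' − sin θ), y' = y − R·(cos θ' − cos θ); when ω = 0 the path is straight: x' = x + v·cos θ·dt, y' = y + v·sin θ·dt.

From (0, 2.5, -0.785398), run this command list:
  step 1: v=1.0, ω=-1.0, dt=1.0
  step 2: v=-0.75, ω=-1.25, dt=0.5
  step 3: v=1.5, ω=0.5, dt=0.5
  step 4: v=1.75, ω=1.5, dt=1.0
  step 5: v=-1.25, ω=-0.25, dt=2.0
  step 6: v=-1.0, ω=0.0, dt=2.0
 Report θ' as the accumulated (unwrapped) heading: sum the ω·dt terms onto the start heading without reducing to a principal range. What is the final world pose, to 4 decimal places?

step 1: θ'=-1.7854 (R=-1.0000) → pose (0.2700, 1.5799, -1.7854)
step 2: θ'=-2.4104 (R=0.6000) → pose (0.4555, 1.8988, -2.4104)
step 3: θ'=-2.1604 (R=3.0000) → pose (-0.0347, 1.3337, -2.1604)
step 4: θ'=-0.6604 (R=1.1667) → pose (0.2193, -0.2363, -0.6604)
step 5: θ'=-1.1604 (R=5.0000) → pose (-1.2983, 1.7175, -1.1604)
step 6: θ'=-1.1604 (straight) → pose (-2.0963, 3.5515, -1.1604)

(-2.0963, 3.5515, -1.1604)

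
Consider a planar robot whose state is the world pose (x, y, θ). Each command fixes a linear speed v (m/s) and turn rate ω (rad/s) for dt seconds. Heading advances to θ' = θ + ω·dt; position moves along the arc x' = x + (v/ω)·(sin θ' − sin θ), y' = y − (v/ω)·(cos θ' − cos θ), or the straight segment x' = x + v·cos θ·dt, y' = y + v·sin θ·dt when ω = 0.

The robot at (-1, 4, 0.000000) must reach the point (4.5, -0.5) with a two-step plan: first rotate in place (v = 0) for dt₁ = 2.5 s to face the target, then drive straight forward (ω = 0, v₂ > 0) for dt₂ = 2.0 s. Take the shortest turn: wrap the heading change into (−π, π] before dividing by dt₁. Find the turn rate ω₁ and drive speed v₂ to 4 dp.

heading to target = atan2(-0.5−4, 4.5−-1) = -0.6857
Δθ = wrap(-0.6857 − 0.0000) = -0.6857; ω₁ = Δθ/dt₁ = -0.2743
distance = √((4.5−-1)² + (-0.5−4)²) = 7.1063; v₂ = distance/dt₂ = 3.5532

ω₁ = -0.2743, v₂ = 3.5532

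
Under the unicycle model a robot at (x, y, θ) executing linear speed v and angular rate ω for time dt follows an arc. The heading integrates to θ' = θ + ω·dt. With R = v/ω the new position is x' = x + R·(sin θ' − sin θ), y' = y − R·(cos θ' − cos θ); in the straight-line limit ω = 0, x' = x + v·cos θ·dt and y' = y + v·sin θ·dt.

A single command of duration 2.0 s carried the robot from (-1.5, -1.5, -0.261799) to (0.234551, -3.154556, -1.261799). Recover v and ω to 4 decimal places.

v = 1.2500, ω = -0.5000

Δθ = -1.261799 − -0.261799 = -1.000000
ω = Δθ/dt = -1.000000/2.0 = -0.5000
R = Δx/(sin θ' − sin θ) = -2.5000
v = R·ω = -2.5000·-0.5000 = 1.2500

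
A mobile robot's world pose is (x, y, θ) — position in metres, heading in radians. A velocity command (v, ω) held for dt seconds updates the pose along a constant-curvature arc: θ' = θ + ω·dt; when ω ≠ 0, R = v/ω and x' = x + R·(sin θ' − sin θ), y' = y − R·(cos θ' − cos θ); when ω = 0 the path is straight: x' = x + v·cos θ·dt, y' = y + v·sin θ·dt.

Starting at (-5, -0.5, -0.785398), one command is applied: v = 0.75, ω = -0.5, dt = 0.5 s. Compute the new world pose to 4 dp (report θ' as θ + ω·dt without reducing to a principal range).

(-4.7706, -0.7954, -1.0354)

θ' = -0.7854 + -0.5·0.5 = -1.0354
R = v/ω = 0.75/-0.5 = -1.5000
x' = -5 + -1.5000·(sin -1.0354 − sin -0.7854) = -4.7706
y' = -0.5 − -1.5000·(cos -1.0354 − cos -0.7854) = -0.7954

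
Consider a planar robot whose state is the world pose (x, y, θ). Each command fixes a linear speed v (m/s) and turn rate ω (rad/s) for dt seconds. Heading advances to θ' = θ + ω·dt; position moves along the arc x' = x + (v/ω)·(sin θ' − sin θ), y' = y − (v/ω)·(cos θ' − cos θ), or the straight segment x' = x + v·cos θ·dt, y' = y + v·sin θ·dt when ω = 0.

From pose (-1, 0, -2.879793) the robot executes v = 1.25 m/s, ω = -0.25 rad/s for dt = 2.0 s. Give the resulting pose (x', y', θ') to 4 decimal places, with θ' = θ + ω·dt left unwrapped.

(-3.4739, -0.0292, -3.3798)

θ' = -2.8798 + -0.25·2.0 = -3.3798
R = v/ω = 1.25/-0.25 = -5.0000
x' = -1 + -5.0000·(sin -3.3798 − sin -2.8798) = -3.4739
y' = 0 − -5.0000·(cos -3.3798 − cos -2.8798) = -0.0292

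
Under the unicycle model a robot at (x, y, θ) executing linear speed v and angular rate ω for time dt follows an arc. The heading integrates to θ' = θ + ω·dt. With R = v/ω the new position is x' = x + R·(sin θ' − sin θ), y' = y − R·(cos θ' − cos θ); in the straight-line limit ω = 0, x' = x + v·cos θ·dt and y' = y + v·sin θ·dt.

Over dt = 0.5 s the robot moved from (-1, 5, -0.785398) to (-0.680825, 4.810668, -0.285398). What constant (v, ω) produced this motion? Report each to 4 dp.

v = 0.7500, ω = 1.0000

Δθ = -0.285398 − -0.785398 = 0.500000
ω = Δθ/dt = 0.500000/0.5 = 1.0000
R = Δx/(sin θ' − sin θ) = 0.7500
v = R·ω = 0.7500·1.0000 = 0.7500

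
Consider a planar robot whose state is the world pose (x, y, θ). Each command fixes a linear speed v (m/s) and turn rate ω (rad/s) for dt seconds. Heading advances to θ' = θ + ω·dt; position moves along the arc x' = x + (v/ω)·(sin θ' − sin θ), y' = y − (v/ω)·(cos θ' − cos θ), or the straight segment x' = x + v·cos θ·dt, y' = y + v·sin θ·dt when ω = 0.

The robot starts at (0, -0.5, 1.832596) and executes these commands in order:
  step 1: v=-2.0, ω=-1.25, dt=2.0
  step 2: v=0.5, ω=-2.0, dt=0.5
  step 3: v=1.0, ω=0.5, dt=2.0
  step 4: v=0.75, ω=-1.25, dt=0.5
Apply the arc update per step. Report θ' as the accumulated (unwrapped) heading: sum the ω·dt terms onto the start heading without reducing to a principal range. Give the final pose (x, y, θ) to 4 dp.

(-1.4834, -4.4614, -1.2924)

step 1: θ'=-0.6674 (R=1.6000) → pose (-2.5358, -2.1708, -0.6674)
step 2: θ'=-1.6674 (R=-0.2500) → pose (-2.4417, -2.3913, -1.6674)
step 3: θ'=-0.6674 (R=2.0000) → pose (-1.6889, -4.1550, -0.6674)
step 4: θ'=-1.2924 (R=-0.6000) → pose (-1.4834, -4.4614, -1.2924)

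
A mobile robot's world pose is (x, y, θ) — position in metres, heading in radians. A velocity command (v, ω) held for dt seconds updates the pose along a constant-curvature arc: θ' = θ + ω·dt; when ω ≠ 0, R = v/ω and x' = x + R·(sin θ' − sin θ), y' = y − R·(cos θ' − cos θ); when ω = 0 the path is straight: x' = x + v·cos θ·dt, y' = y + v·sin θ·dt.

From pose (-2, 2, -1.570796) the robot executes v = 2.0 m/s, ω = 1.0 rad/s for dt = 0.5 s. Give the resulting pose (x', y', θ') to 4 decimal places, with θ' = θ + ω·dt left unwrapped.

θ' = -1.5708 + 1.0·0.5 = -1.0708
R = v/ω = 2.0/1.0 = 2.0000
x' = -2 + 2.0000·(sin -1.0708 − sin -1.5708) = -1.7552
y' = 2 − 2.0000·(cos -1.0708 − cos -1.5708) = 1.0411

(-1.7552, 1.0411, -1.0708)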